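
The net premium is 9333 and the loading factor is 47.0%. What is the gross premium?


Gross = net * (1 + loading)
= 9333 * (1 + 0.47)
= 9333 * 1.47
= 13719.51


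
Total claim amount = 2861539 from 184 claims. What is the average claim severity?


severity = total / number
= 2861539 / 184
= 15551.8424


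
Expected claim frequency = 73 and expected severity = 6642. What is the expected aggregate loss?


E[S] = E[N] * E[X]
= 73 * 6642
= 484866


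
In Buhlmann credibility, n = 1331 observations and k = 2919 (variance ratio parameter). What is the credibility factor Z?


Z = n / (n + k)
= 1331 / (1331 + 2919)
= 1331 / 4250
= 0.3132


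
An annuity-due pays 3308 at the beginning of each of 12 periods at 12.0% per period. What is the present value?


PV_due = PMT * (1-(1+i)^(-n))/i * (1+i)
PV_immediate = 20490.9899
PV_due = 20490.9899 * 1.12
= 22949.9087


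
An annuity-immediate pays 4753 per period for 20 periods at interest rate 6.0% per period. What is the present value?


PV = PMT * (1 - (1+i)^(-n)) / i
= 4753 * (1 - (1+0.06)^(-20)) / 0.06
= 4753 * (1 - 0.311805) / 0.06
= 4753 * 11.469921
= 54516.5356


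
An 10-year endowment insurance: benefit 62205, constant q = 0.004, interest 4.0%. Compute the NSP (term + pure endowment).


Term component = 1984.7757
Pure endowment = 10_p_x * v^10 * benefit = 0.960712 * 0.675564 * 62205 = 40372.4668
NSP = 42357.2425


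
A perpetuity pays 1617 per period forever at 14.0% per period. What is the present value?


PV = PMT / i
= 1617 / 0.14
= 11550.0


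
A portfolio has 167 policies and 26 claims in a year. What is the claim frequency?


frequency = claims / policies
= 26 / 167
= 0.1557


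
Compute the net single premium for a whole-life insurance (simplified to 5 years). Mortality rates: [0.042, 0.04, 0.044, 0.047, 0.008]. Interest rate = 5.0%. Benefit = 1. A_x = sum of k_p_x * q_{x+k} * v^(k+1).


v = 0.952381
Year 0: k_p_x=1.0, q=0.042, term=0.04
Year 1: k_p_x=0.958, q=0.04, term=0.034757
Year 2: k_p_x=0.91968, q=0.044, term=0.034956
Year 3: k_p_x=0.879214, q=0.047, term=0.033997
Year 4: k_p_x=0.837891, q=0.008, term=0.005252
A_x = 0.149


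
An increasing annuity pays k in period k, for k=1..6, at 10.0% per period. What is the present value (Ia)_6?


(Ia)_n = sum_{k=1}^{n} k * v^k, v = 1/(1+i)
v = 0.909091
Sum computed term by term:
(Ia)_6 = 14.0394


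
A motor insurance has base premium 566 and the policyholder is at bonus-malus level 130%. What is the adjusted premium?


adjusted = base * BM_level / 100
= 566 * 130 / 100
= 566 * 1.3
= 735.8


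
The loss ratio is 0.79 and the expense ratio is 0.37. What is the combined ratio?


Combined ratio = loss ratio + expense ratio
= 0.79 + 0.37
= 1.16


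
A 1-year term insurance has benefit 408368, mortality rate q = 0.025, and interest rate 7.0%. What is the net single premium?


NSP = benefit * q * v
v = 1/(1+i) = 0.934579
NSP = 408368 * 0.025 * 0.934579
= 9541.3084


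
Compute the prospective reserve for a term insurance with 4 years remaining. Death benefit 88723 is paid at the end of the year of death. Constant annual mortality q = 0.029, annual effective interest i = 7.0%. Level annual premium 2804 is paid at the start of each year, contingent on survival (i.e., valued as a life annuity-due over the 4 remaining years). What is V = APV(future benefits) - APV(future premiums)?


v = 1/(1+i) = 0.934579
APV(future benefits) per unit = sum_{k=0}^{3} k_p_x * q * v^(k+1) = 0.094272
APV(future benefits) = 88723 * 0.094272 = 8364.0906
Life annuity-due factor ä_{x:4} = sum_{k=0}^{3} k_p_x * v^k = 3.47831
APV(future premiums) = 2804 * 3.47831 = 9753.1814
V = 8364.0906 - 9753.1814
= -1389.0908


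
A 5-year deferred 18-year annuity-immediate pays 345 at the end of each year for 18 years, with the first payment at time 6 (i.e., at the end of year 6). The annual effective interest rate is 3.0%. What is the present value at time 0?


PV at time 5 of the 18-year annuity-immediate:
a_n = 345 * (1-(1+0.03)^(-18))/0.03 = 4744.962
Discount back 5 years to time 0:
PV = 4744.962 * (1+0.03)^(-5)
= 4744.962 * 0.862609
= 4093.0459


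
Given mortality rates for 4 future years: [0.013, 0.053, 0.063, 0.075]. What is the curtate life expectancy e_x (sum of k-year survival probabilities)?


e_x = sum_{k=1}^{n} k_p_x
k_p_x values:
  1_p_x = 0.987
  2_p_x = 0.934689
  3_p_x = 0.875804
  4_p_x = 0.810118
e_x = 3.6076


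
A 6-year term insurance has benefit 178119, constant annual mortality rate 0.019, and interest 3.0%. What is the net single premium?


NSP = benefit * sum_{k=0}^{n-1} k_p_x * q * v^(k+1)
With constant q=0.019, v=0.970874
Sum = 0.098322
NSP = 178119 * 0.098322
= 17513.0142


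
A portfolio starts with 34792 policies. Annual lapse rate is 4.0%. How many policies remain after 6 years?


remaining = initial * (1 - lapse)^years
= 34792 * (1 - 0.04)^6
= 34792 * 0.782758
= 27233.709


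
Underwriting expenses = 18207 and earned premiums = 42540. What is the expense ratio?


Expense ratio = expenses / premiums
= 18207 / 42540
= 0.428


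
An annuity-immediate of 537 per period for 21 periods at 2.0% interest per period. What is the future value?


FV = PMT * ((1+i)^n - 1) / i
= 537 * ((1.02)^21 - 1) / 0.02
= 537 * (1.515666 - 1) / 0.02
= 13845.6413


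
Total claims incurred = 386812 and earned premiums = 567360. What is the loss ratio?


Loss ratio = claims / premiums
= 386812 / 567360
= 0.6818


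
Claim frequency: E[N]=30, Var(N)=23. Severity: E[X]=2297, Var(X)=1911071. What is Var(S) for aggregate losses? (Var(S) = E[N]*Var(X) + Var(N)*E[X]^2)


Var(S) = E[N]*Var(X) + Var(N)*E[X]^2
= 30*1911071 + 23*2297^2
= 57332130 + 121352807
= 1.7868e+08


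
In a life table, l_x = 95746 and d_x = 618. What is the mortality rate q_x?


q_x = d_x / l_x
= 618 / 95746
= 0.0065


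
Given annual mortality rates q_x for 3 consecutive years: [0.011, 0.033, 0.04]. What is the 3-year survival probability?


p_k = 1 - q_k for each year
Survival = product of (1 - q_k)
= 0.989 * 0.967 * 0.96
= 0.9181


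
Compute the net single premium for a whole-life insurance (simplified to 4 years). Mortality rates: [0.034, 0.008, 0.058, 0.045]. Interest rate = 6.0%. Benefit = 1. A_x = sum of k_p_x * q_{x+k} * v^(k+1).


v = 0.943396
Year 0: k_p_x=1.0, q=0.034, term=0.032075
Year 1: k_p_x=0.966, q=0.008, term=0.006878
Year 2: k_p_x=0.958272, q=0.058, term=0.046666
Year 3: k_p_x=0.902692, q=0.045, term=0.032176
A_x = 0.1178


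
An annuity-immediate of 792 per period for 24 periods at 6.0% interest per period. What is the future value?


FV = PMT * ((1+i)^n - 1) / i
= 792 * ((1.06)^24 - 1) / 0.06
= 792 * (4.048935 - 1) / 0.06
= 40245.9373


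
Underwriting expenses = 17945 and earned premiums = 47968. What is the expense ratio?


Expense ratio = expenses / premiums
= 17945 / 47968
= 0.3741


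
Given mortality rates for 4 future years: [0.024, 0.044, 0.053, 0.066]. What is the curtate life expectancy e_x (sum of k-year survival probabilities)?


e_x = sum_{k=1}^{n} k_p_x
k_p_x values:
  1_p_x = 0.976
  2_p_x = 0.933056
  3_p_x = 0.883604
  4_p_x = 0.825286
e_x = 3.6179


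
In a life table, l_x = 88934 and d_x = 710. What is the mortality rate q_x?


q_x = d_x / l_x
= 710 / 88934
= 0.008


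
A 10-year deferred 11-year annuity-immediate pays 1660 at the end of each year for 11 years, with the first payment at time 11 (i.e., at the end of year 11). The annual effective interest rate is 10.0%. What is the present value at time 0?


PV at time 10 of the 11-year annuity-immediate:
a_n = 1660 * (1-(1+0.1)^(-11))/0.1 = 10781.8013
Discount back 10 years to time 0:
PV = 10781.8013 * (1+0.1)^(-10)
= 10781.8013 * 0.385543
= 4156.8511


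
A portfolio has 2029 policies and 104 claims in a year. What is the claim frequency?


frequency = claims / policies
= 104 / 2029
= 0.0513


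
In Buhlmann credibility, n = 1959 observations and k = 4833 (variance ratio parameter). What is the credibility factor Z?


Z = n / (n + k)
= 1959 / (1959 + 4833)
= 1959 / 6792
= 0.2884


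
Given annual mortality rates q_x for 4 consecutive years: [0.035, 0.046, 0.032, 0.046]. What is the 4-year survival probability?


p_k = 1 - q_k for each year
Survival = product of (1 - q_k)
= 0.965 * 0.954 * 0.968 * 0.954
= 0.8502


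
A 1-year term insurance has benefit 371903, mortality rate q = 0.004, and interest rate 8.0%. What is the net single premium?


NSP = benefit * q * v
v = 1/(1+i) = 0.925926
NSP = 371903 * 0.004 * 0.925926
= 1377.4185


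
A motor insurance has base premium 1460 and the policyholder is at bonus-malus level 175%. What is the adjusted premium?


adjusted = base * BM_level / 100
= 1460 * 175 / 100
= 1460 * 1.75
= 2555.0


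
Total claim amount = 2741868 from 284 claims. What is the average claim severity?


severity = total / number
= 2741868 / 284
= 9654.4648


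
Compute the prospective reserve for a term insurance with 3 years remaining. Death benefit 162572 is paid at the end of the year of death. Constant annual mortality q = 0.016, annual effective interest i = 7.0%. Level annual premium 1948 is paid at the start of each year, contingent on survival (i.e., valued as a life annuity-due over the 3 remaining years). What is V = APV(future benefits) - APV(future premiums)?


v = 1/(1+i) = 0.934579
APV(future benefits) per unit = sum_{k=0}^{2} k_p_x * q * v^(k+1) = 0.041351
APV(future benefits) = 162572 * 0.041351 = 6722.4913
Life annuity-due factor ä_{x:3} = sum_{k=0}^{2} k_p_x * v^k = 2.765338
APV(future premiums) = 1948 * 2.765338 = 5386.8793
V = 6722.4913 - 5386.8793
= 1335.612


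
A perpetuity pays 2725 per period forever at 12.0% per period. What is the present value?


PV = PMT / i
= 2725 / 0.12
= 22708.3333


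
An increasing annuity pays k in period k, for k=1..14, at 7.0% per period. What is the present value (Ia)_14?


(Ia)_n = sum_{k=1}^{n} k * v^k, v = 1/(1+i)
v = 0.934579
Sum computed term by term:
(Ia)_14 = 56.1173


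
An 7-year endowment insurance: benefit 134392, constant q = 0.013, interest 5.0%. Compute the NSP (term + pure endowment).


Term component = 9748.3078
Pure endowment = 7_p_x * v^7 * benefit = 0.912473 * 0.710681 * 134392 = 87150.2008
NSP = 96898.5086


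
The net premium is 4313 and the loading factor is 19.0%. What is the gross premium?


Gross = net * (1 + loading)
= 4313 * (1 + 0.19)
= 4313 * 1.19
= 5132.47


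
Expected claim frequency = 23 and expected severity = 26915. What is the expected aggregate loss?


E[S] = E[N] * E[X]
= 23 * 26915
= 619045


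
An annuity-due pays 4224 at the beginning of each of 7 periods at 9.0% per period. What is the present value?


PV_due = PMT * (1-(1+i)^(-n))/i * (1+i)
PV_immediate = 21259.1928
PV_due = 21259.1928 * 1.09
= 23172.5201


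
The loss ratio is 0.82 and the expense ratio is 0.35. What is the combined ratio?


Combined ratio = loss ratio + expense ratio
= 0.82 + 0.35
= 1.17


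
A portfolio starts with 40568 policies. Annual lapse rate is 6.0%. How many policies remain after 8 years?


remaining = initial * (1 - lapse)^years
= 40568 * (1 - 0.06)^8
= 40568 * 0.609569
= 24728.9927


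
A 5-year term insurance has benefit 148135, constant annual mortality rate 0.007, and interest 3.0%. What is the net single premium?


NSP = benefit * sum_{k=0}^{n-1} k_p_x * q * v^(k+1)
With constant q=0.007, v=0.970874
Sum = 0.031625
NSP = 148135 * 0.031625
= 4684.8276


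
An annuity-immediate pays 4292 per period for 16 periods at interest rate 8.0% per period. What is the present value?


PV = PMT * (1 - (1+i)^(-n)) / i
= 4292 * (1 - (1+0.08)^(-16)) / 0.08
= 4292 * (1 - 0.29189) / 0.08
= 4292 * 8.851369
= 37990.0764


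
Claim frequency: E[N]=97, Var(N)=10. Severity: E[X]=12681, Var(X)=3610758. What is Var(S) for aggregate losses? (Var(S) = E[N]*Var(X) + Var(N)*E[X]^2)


Var(S) = E[N]*Var(X) + Var(N)*E[X]^2
= 97*3610758 + 10*12681^2
= 350243526 + 1608077610
= 1.9583e+09


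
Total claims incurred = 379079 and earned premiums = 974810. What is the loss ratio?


Loss ratio = claims / premiums
= 379079 / 974810
= 0.3889


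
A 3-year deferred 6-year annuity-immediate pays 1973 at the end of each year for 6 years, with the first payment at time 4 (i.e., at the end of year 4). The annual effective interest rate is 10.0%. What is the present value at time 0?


PV at time 3 of the 6-year annuity-immediate:
a_n = 1973 * (1-(1+0.1)^(-6))/0.1 = 8592.9294
Discount back 3 years to time 0:
PV = 8592.9294 * (1+0.1)^(-3)
= 8592.9294 * 0.751315
= 6455.995


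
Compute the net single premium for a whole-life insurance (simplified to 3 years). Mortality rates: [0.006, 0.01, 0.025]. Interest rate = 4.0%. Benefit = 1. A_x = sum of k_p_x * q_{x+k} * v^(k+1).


v = 0.961538
Year 0: k_p_x=1.0, q=0.006, term=0.005769
Year 1: k_p_x=0.994, q=0.01, term=0.00919
Year 2: k_p_x=0.98406, q=0.025, term=0.021871
A_x = 0.0368


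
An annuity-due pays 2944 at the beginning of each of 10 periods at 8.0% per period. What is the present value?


PV_due = PMT * (1-(1+i)^(-n))/i * (1+i)
PV_immediate = 19754.4796
PV_due = 19754.4796 * 1.08
= 21334.838


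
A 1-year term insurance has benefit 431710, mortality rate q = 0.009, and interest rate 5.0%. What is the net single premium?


NSP = benefit * q * v
v = 1/(1+i) = 0.952381
NSP = 431710 * 0.009 * 0.952381
= 3700.3714


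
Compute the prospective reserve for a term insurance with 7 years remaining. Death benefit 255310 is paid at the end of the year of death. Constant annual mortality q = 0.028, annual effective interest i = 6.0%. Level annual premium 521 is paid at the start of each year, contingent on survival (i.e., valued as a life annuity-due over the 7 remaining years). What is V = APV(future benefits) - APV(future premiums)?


v = 1/(1+i) = 0.943396
APV(future benefits) per unit = sum_{k=0}^{6} k_p_x * q * v^(k+1) = 0.144722
APV(future benefits) = 255310 * 0.144722 = 36949.0483
Life annuity-due factor ä_{x:7} = sum_{k=0}^{6} k_p_x * v^k = 5.478772
APV(future premiums) = 521 * 5.478772 = 2854.4405
V = 36949.0483 - 2854.4405
= 34094.6078


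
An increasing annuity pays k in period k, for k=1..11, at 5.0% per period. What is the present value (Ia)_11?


(Ia)_n = sum_{k=1}^{n} k * v^k, v = 1/(1+i)
v = 0.952381
Sum computed term by term:
(Ia)_11 = 45.8053


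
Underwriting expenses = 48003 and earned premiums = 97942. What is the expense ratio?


Expense ratio = expenses / premiums
= 48003 / 97942
= 0.4901


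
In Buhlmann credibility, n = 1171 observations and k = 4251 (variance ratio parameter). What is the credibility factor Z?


Z = n / (n + k)
= 1171 / (1171 + 4251)
= 1171 / 5422
= 0.216


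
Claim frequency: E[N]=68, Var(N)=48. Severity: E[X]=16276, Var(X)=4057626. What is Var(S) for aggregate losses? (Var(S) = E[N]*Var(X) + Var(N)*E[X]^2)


Var(S) = E[N]*Var(X) + Var(N)*E[X]^2
= 68*4057626 + 48*16276^2
= 275918568 + 12715592448
= 1.2992e+10


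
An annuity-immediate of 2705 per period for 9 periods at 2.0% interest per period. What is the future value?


FV = PMT * ((1+i)^n - 1) / i
= 2705 * ((1.02)^9 - 1) / 0.02
= 2705 * (1.195093 - 1) / 0.02
= 26386.2699


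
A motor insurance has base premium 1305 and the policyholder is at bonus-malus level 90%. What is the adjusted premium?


adjusted = base * BM_level / 100
= 1305 * 90 / 100
= 1305 * 0.9
= 1174.5


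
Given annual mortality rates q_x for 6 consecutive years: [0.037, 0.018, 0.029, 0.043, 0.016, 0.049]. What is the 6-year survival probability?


p_k = 1 - q_k for each year
Survival = product of (1 - q_k)
= 0.963 * 0.982 * 0.971 * 0.957 * 0.984 * 0.951
= 0.8223


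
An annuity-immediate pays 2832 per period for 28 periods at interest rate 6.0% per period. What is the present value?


PV = PMT * (1 - (1+i)^(-n)) / i
= 2832 * (1 - (1+0.06)^(-28)) / 0.06
= 2832 * (1 - 0.19563) / 0.06
= 2832 * 13.406164
= 37966.2572


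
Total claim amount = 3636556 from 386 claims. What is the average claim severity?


severity = total / number
= 3636556 / 386
= 9421.1295


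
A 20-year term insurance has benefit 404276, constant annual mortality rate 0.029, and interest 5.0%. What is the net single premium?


NSP = benefit * sum_{k=0}^{n-1} k_p_x * q * v^(k+1)
With constant q=0.029, v=0.952381
Sum = 0.290287
NSP = 404276 * 0.290287
= 117356.1235


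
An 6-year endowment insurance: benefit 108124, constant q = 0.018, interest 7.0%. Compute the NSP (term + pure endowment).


Term component = 8900.9371
Pure endowment = 6_p_x * v^6 * benefit = 0.896745 * 0.666342 * 108124 = 64608.3075
NSP = 73509.2446


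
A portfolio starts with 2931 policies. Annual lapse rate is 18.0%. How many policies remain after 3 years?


remaining = initial * (1 - lapse)^years
= 2931 * (1 - 0.18)^3
= 2931 * 0.551368
= 1616.0596


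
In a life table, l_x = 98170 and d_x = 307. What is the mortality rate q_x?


q_x = d_x / l_x
= 307 / 98170
= 0.0031


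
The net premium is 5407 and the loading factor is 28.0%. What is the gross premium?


Gross = net * (1 + loading)
= 5407 * (1 + 0.28)
= 5407 * 1.28
= 6920.96


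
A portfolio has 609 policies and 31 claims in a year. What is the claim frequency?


frequency = claims / policies
= 31 / 609
= 0.0509


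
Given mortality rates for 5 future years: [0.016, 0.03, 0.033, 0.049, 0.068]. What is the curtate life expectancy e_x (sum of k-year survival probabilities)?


e_x = sum_{k=1}^{n} k_p_x
k_p_x values:
  1_p_x = 0.984
  2_p_x = 0.95448
  3_p_x = 0.922982
  4_p_x = 0.877756
  5_p_x = 0.818069
e_x = 4.5573


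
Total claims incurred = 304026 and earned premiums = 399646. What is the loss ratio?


Loss ratio = claims / premiums
= 304026 / 399646
= 0.7607


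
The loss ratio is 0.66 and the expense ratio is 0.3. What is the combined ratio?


Combined ratio = loss ratio + expense ratio
= 0.66 + 0.3
= 0.96


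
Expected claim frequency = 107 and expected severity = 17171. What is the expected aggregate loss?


E[S] = E[N] * E[X]
= 107 * 17171
= 1.8373e+06


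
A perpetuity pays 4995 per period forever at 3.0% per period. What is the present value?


PV = PMT / i
= 4995 / 0.03
= 166500.0


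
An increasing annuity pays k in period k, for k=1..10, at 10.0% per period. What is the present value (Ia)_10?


(Ia)_n = sum_{k=1}^{n} k * v^k, v = 1/(1+i)
v = 0.909091
Sum computed term by term:
(Ia)_10 = 29.0359


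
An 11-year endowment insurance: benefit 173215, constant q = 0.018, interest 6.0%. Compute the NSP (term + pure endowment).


Term component = 22729.1992
Pure endowment = 11_p_x * v^11 * benefit = 0.818892 * 0.526788 * 173215 = 74721.8036
NSP = 97451.0027


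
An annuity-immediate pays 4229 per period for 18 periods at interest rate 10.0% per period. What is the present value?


PV = PMT * (1 - (1+i)^(-n)) / i
= 4229 * (1 - (1+0.1)^(-18)) / 0.1
= 4229 * (1 - 0.179859) / 0.1
= 4229 * 8.201412
= 34683.7718


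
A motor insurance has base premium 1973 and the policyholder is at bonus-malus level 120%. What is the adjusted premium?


adjusted = base * BM_level / 100
= 1973 * 120 / 100
= 1973 * 1.2
= 2367.6


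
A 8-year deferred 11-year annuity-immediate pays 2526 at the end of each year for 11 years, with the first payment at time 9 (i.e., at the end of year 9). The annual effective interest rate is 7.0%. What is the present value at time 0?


PV at time 8 of the 11-year annuity-immediate:
a_n = 2526 * (1-(1+0.07)^(-11))/0.07 = 18941.6514
Discount back 8 years to time 0:
PV = 18941.6514 * (1+0.07)^(-8)
= 18941.6514 * 0.582009
= 11024.2136


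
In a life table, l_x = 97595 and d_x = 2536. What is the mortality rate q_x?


q_x = d_x / l_x
= 2536 / 97595
= 0.026


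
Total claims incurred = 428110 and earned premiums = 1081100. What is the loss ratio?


Loss ratio = claims / premiums
= 428110 / 1081100
= 0.396


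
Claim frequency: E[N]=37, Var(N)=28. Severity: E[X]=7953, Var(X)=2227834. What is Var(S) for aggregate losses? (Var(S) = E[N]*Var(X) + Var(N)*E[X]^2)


Var(S) = E[N]*Var(X) + Var(N)*E[X]^2
= 37*2227834 + 28*7953^2
= 82429858 + 1771005852
= 1.8534e+09


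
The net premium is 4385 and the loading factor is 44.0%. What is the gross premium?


Gross = net * (1 + loading)
= 4385 * (1 + 0.44)
= 4385 * 1.44
= 6314.4


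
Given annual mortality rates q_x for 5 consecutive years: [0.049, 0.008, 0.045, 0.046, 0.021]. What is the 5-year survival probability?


p_k = 1 - q_k for each year
Survival = product of (1 - q_k)
= 0.951 * 0.992 * 0.955 * 0.954 * 0.979
= 0.8414


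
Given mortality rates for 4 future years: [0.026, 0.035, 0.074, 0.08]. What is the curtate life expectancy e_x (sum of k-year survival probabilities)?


e_x = sum_{k=1}^{n} k_p_x
k_p_x values:
  1_p_x = 0.974
  2_p_x = 0.93991
  3_p_x = 0.870357
  4_p_x = 0.800728
e_x = 3.585


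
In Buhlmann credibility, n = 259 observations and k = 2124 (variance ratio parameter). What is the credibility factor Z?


Z = n / (n + k)
= 259 / (259 + 2124)
= 259 / 2383
= 0.1087


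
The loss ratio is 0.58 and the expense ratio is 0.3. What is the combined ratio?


Combined ratio = loss ratio + expense ratio
= 0.58 + 0.3
= 0.88


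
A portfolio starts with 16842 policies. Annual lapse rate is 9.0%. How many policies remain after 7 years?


remaining = initial * (1 - lapse)^years
= 16842 * (1 - 0.09)^7
= 16842 * 0.516761
= 8703.2891


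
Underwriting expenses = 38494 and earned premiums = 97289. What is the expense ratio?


Expense ratio = expenses / premiums
= 38494 / 97289
= 0.3957


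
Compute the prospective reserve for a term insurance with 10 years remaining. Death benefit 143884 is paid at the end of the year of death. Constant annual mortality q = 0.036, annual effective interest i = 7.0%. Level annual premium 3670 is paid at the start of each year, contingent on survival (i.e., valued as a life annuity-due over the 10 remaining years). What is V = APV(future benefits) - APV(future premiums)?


v = 1/(1+i) = 0.934579
APV(future benefits) per unit = sum_{k=0}^{9} k_p_x * q * v^(k+1) = 0.219968
APV(future benefits) = 143884 * 0.219968 = 31649.8897
Life annuity-due factor ä_{x:10} = sum_{k=0}^{9} k_p_x * v^k = 6.537941
APV(future premiums) = 3670 * 6.537941 = 23994.2422
V = 31649.8897 - 23994.2422
= 7655.6474


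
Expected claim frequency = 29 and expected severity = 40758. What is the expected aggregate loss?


E[S] = E[N] * E[X]
= 29 * 40758
= 1.1820e+06


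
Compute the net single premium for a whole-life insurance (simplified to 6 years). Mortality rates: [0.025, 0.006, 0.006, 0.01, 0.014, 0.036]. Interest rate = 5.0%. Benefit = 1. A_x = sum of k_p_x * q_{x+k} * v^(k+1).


v = 0.952381
Year 0: k_p_x=1.0, q=0.025, term=0.02381
Year 1: k_p_x=0.975, q=0.006, term=0.005306
Year 2: k_p_x=0.96915, q=0.006, term=0.005023
Year 3: k_p_x=0.963335, q=0.01, term=0.007925
Year 4: k_p_x=0.953702, q=0.014, term=0.010462
Year 5: k_p_x=0.94035, q=0.036, term=0.025261
A_x = 0.0778


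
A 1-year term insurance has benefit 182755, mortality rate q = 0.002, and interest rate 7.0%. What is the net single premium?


NSP = benefit * q * v
v = 1/(1+i) = 0.934579
NSP = 182755 * 0.002 * 0.934579
= 341.5981


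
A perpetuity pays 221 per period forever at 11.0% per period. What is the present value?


PV = PMT / i
= 221 / 0.11
= 2009.0909


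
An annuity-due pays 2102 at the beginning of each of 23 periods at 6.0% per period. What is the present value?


PV_due = PMT * (1-(1+i)^(-n))/i * (1+i)
PV_immediate = 25861.7026
PV_due = 25861.7026 * 1.06
= 27413.4048


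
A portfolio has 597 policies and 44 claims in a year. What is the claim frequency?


frequency = claims / policies
= 44 / 597
= 0.0737


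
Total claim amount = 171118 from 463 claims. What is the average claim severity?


severity = total / number
= 171118 / 463
= 369.5853


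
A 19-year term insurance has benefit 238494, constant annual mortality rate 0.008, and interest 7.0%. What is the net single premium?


NSP = benefit * sum_{k=0}^{n-1} k_p_x * q * v^(k+1)
With constant q=0.008, v=0.934579
Sum = 0.078218
NSP = 238494 * 0.078218
= 18654.5781


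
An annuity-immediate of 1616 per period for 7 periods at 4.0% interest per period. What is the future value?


FV = PMT * ((1+i)^n - 1) / i
= 1616 * ((1.04)^7 - 1) / 0.04
= 1616 * (1.315932 - 1) / 0.04
= 12763.6439


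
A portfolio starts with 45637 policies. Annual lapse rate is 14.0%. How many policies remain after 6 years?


remaining = initial * (1 - lapse)^years
= 45637 * (1 - 0.14)^6
= 45637 * 0.404567
= 18463.2349


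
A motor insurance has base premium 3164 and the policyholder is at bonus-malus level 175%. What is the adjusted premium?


adjusted = base * BM_level / 100
= 3164 * 175 / 100
= 3164 * 1.75
= 5537.0


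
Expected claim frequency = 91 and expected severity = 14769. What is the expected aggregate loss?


E[S] = E[N] * E[X]
= 91 * 14769
= 1.3440e+06


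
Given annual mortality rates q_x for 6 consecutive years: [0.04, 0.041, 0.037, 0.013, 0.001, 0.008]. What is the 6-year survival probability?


p_k = 1 - q_k for each year
Survival = product of (1 - q_k)
= 0.96 * 0.959 * 0.963 * 0.987 * 0.999 * 0.992
= 0.8672


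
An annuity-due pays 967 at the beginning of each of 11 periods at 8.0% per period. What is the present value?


PV_due = PMT * (1-(1+i)^(-n))/i * (1+i)
PV_immediate = 6903.3784
PV_due = 6903.3784 * 1.08
= 7455.6487


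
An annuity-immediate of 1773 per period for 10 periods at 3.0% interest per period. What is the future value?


FV = PMT * ((1+i)^n - 1) / i
= 1773 * ((1.03)^10 - 1) / 0.03
= 1773 * (1.343916 - 1) / 0.03
= 20325.458


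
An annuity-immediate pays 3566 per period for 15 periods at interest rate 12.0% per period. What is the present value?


PV = PMT * (1 - (1+i)^(-n)) / i
= 3566 * (1 - (1+0.12)^(-15)) / 0.12
= 3566 * (1 - 0.182696) / 0.12
= 3566 * 6.810864
= 24287.5428


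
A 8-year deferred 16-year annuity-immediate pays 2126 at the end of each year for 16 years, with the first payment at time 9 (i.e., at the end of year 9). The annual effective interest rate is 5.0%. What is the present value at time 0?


PV at time 8 of the 16-year annuity-immediate:
a_n = 2126 * (1-(1+0.05)^(-16))/0.05 = 23041.0981
Discount back 8 years to time 0:
PV = 23041.0981 * (1+0.05)^(-8)
= 23041.0981 * 0.676839
= 15595.1221


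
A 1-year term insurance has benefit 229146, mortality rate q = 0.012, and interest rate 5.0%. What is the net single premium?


NSP = benefit * q * v
v = 1/(1+i) = 0.952381
NSP = 229146 * 0.012 * 0.952381
= 2618.8114


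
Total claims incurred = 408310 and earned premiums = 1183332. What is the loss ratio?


Loss ratio = claims / premiums
= 408310 / 1183332
= 0.3451


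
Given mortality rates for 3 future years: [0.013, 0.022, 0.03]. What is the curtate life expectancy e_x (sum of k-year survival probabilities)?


e_x = sum_{k=1}^{n} k_p_x
k_p_x values:
  1_p_x = 0.987
  2_p_x = 0.965286
  3_p_x = 0.936327
e_x = 2.8886


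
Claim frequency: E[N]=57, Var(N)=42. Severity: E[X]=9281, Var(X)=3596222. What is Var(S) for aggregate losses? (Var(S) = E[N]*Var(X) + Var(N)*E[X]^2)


Var(S) = E[N]*Var(X) + Var(N)*E[X]^2
= 57*3596222 + 42*9281^2
= 204984654 + 3617752362
= 3.8227e+09


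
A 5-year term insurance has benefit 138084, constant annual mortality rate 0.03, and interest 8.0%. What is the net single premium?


NSP = benefit * sum_{k=0}^{n-1} k_p_x * q * v^(k+1)
With constant q=0.03, v=0.925926
Sum = 0.113335
NSP = 138084 * 0.113335
= 15649.6893


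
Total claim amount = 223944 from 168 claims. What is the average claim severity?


severity = total / number
= 223944 / 168
= 1333.0


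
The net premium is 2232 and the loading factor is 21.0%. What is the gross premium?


Gross = net * (1 + loading)
= 2232 * (1 + 0.21)
= 2232 * 1.21
= 2700.72


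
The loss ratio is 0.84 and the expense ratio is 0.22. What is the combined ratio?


Combined ratio = loss ratio + expense ratio
= 0.84 + 0.22
= 1.06


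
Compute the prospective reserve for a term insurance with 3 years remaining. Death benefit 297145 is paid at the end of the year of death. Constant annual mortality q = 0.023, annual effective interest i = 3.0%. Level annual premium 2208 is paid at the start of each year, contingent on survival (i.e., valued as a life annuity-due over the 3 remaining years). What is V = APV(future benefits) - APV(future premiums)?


v = 1/(1+i) = 0.970874
APV(future benefits) per unit = sum_{k=0}^{2} k_p_x * q * v^(k+1) = 0.063602
APV(future benefits) = 297145 * 0.063602 = 18899.1181
Life annuity-due factor ä_{x:3} = sum_{k=0}^{2} k_p_x * v^k = 2.848279
APV(future premiums) = 2208 * 2.848279 = 6288.9996
V = 18899.1181 - 6288.9996
= 12610.1185


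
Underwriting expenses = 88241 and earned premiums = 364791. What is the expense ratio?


Expense ratio = expenses / premiums
= 88241 / 364791
= 0.2419


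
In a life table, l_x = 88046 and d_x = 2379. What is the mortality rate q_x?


q_x = d_x / l_x
= 2379 / 88046
= 0.027


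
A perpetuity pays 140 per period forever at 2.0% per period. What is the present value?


PV = PMT / i
= 140 / 0.02
= 7000.0


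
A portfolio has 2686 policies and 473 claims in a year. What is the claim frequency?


frequency = claims / policies
= 473 / 2686
= 0.1761


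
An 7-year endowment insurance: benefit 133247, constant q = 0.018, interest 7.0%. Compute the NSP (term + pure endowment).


Term component = 12308.5084
Pure endowment = 7_p_x * v^7 * benefit = 0.880604 * 0.62275 * 133247 = 73072.07
NSP = 85380.5784


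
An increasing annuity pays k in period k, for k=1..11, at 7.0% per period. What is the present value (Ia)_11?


(Ia)_n = sum_{k=1}^{n} k * v^k, v = 1/(1+i)
v = 0.934579
Sum computed term by term:
(Ia)_11 = 39.9652


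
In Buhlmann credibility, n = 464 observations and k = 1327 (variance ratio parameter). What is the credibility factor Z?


Z = n / (n + k)
= 464 / (464 + 1327)
= 464 / 1791
= 0.2591


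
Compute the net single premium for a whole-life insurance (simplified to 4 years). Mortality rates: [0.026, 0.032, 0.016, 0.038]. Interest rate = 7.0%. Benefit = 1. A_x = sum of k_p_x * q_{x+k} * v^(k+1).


v = 0.934579
Year 0: k_p_x=1.0, q=0.026, term=0.024299
Year 1: k_p_x=0.974, q=0.032, term=0.027223
Year 2: k_p_x=0.942832, q=0.016, term=0.012314
Year 3: k_p_x=0.927747, q=0.038, term=0.026895
A_x = 0.0907


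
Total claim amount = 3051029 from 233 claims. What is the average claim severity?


severity = total / number
= 3051029 / 233
= 13094.5451


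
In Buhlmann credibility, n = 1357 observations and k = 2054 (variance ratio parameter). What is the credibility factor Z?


Z = n / (n + k)
= 1357 / (1357 + 2054)
= 1357 / 3411
= 0.3978


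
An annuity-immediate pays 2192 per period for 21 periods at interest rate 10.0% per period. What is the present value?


PV = PMT * (1 - (1+i)^(-n)) / i
= 2192 * (1 - (1+0.1)^(-21)) / 0.1
= 2192 * (1 - 0.135131) / 0.1
= 2192 * 8.648694
= 18957.9379


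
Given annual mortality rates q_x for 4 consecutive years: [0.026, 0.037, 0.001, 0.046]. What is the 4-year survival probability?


p_k = 1 - q_k for each year
Survival = product of (1 - q_k)
= 0.974 * 0.963 * 0.999 * 0.954
= 0.8939


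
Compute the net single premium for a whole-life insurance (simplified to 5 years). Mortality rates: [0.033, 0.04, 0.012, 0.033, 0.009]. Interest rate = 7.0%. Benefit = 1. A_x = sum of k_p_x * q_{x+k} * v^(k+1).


v = 0.934579
Year 0: k_p_x=1.0, q=0.033, term=0.030841
Year 1: k_p_x=0.967, q=0.04, term=0.033785
Year 2: k_p_x=0.92832, q=0.012, term=0.009093
Year 3: k_p_x=0.91718, q=0.033, term=0.023091
Year 4: k_p_x=0.886913, q=0.009, term=0.005691
A_x = 0.1025


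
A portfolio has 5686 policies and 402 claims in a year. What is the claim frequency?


frequency = claims / policies
= 402 / 5686
= 0.0707


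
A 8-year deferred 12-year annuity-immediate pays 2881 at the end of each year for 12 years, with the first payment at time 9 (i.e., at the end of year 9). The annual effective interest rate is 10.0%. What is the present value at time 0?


PV at time 8 of the 12-year annuity-immediate:
a_n = 2881 * (1-(1+0.1)^(-12))/0.1 = 19630.2461
Discount back 8 years to time 0:
PV = 19630.2461 * (1+0.1)^(-8)
= 19630.2461 * 0.466507
= 9157.6547


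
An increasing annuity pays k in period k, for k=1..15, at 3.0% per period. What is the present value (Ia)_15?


(Ia)_n = sum_{k=1}^{n} k * v^k, v = 1/(1+i)
v = 0.970874
Sum computed term by term:
(Ia)_15 = 88.9381


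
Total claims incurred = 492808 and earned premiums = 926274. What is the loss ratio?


Loss ratio = claims / premiums
= 492808 / 926274
= 0.532


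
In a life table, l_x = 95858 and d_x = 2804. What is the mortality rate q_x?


q_x = d_x / l_x
= 2804 / 95858
= 0.0293


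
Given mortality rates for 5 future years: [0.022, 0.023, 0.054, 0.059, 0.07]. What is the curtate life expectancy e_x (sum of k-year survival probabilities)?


e_x = sum_{k=1}^{n} k_p_x
k_p_x values:
  1_p_x = 0.978
  2_p_x = 0.955506
  3_p_x = 0.903909
  4_p_x = 0.850578
  5_p_x = 0.791038
e_x = 4.479


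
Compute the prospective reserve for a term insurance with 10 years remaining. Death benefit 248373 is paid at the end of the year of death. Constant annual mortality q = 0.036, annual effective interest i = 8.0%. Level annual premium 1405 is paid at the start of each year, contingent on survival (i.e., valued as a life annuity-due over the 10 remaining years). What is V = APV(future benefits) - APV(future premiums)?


v = 1/(1+i) = 0.925926
APV(future benefits) per unit = sum_{k=0}^{9} k_p_x * q * v^(k+1) = 0.210718
APV(future benefits) = 248373 * 0.210718 = 52336.6052
Life annuity-due factor ä_{x:10} = sum_{k=0}^{9} k_p_x * v^k = 6.321533
APV(future premiums) = 1405 * 6.321533 = 8881.7541
V = 52336.6052 - 8881.7541
= 43454.8511


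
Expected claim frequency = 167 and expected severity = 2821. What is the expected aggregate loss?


E[S] = E[N] * E[X]
= 167 * 2821
= 471107


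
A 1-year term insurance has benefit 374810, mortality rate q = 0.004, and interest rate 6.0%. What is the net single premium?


NSP = benefit * q * v
v = 1/(1+i) = 0.943396
NSP = 374810 * 0.004 * 0.943396
= 1414.3774


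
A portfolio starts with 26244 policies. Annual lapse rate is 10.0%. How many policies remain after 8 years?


remaining = initial * (1 - lapse)^years
= 26244 * (1 - 0.1)^8
= 26244 * 0.430467
= 11297.1815


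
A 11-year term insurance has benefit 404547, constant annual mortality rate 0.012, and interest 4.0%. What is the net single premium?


NSP = benefit * sum_{k=0}^{n-1} k_p_x * q * v^(k+1)
With constant q=0.012, v=0.961538
Sum = 0.099508
NSP = 404547 * 0.099508
= 40255.5298


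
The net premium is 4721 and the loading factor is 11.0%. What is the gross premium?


Gross = net * (1 + loading)
= 4721 * (1 + 0.11)
= 4721 * 1.11
= 5240.31


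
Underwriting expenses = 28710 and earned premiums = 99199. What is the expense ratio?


Expense ratio = expenses / premiums
= 28710 / 99199
= 0.2894


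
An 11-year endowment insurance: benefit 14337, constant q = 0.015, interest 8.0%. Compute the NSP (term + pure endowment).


Term component = 1441.5639
Pure endowment = 11_p_x * v^11 * benefit = 0.846834 * 0.428883 * 14337 = 5207.0951
NSP = 6648.659


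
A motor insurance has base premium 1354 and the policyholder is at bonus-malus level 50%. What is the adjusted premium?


adjusted = base * BM_level / 100
= 1354 * 50 / 100
= 1354 * 0.5
= 677.0


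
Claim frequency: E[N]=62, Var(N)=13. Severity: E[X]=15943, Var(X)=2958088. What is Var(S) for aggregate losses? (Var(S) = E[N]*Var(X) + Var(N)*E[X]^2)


Var(S) = E[N]*Var(X) + Var(N)*E[X]^2
= 62*2958088 + 13*15943^2
= 183401456 + 3304330237
= 3.4877e+09


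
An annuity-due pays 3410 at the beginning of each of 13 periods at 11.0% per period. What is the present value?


PV_due = PMT * (1-(1+i)^(-n))/i * (1+i)
PV_immediate = 23017.0581
PV_due = 23017.0581 * 1.11
= 25548.9345


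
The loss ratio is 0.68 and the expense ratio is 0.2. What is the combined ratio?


Combined ratio = loss ratio + expense ratio
= 0.68 + 0.2
= 0.88


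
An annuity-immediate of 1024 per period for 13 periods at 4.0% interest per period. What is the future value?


FV = PMT * ((1+i)^n - 1) / i
= 1024 * ((1.04)^13 - 1) / 0.04
= 1024 * (1.665074 - 1) / 0.04
= 17025.8818


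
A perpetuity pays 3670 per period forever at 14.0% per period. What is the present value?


PV = PMT / i
= 3670 / 0.14
= 26214.2857


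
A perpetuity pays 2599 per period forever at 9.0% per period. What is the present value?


PV = PMT / i
= 2599 / 0.09
= 28877.7778


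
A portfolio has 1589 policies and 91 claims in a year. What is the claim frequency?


frequency = claims / policies
= 91 / 1589
= 0.0573


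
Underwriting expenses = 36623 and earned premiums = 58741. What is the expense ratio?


Expense ratio = expenses / premiums
= 36623 / 58741
= 0.6235


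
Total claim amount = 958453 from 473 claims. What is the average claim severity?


severity = total / number
= 958453 / 473
= 2026.3277


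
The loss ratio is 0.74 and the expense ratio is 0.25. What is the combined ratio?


Combined ratio = loss ratio + expense ratio
= 0.74 + 0.25
= 0.99


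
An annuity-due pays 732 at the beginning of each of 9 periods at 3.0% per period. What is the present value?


PV_due = PMT * (1-(1+i)^(-n))/i * (1+i)
PV_immediate = 5699.4317
PV_due = 5699.4317 * 1.03
= 5870.4147


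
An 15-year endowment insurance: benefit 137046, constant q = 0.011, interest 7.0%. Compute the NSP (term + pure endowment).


Term component = 12896.9023
Pure endowment = 15_p_x * v^15 * benefit = 0.847119 * 0.362446 * 137046 = 42077.9015
NSP = 54974.8038


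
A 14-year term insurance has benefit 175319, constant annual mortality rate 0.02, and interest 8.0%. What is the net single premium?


NSP = benefit * sum_{k=0}^{n-1} k_p_x * q * v^(k+1)
With constant q=0.02, v=0.925926
Sum = 0.148683
NSP = 175319 * 0.148683
= 26066.9296


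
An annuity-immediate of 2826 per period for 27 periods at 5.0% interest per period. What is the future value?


FV = PMT * ((1+i)^n - 1) / i
= 2826 * ((1.05)^27 - 1) / 0.05
= 2826 * (3.733456 - 1) / 0.05
= 154494.9513


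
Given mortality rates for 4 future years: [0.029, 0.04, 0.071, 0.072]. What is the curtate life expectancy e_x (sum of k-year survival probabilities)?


e_x = sum_{k=1}^{n} k_p_x
k_p_x values:
  1_p_x = 0.971
  2_p_x = 0.93216
  3_p_x = 0.865977
  4_p_x = 0.803626
e_x = 3.5728


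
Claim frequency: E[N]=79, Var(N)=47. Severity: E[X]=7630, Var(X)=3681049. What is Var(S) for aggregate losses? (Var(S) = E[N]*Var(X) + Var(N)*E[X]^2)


Var(S) = E[N]*Var(X) + Var(N)*E[X]^2
= 79*3681049 + 47*7630^2
= 290802871 + 2736194300
= 3.0270e+09


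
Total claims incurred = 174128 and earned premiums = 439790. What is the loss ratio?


Loss ratio = claims / premiums
= 174128 / 439790
= 0.3959


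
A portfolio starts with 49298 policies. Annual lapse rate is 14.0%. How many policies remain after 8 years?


remaining = initial * (1 - lapse)^years
= 49298 * (1 - 0.14)^8
= 49298 * 0.299218
= 14750.8454


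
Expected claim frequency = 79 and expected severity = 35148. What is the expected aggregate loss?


E[S] = E[N] * E[X]
= 79 * 35148
= 2.7767e+06


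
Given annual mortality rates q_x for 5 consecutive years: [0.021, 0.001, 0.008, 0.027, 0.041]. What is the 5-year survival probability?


p_k = 1 - q_k for each year
Survival = product of (1 - q_k)
= 0.979 * 0.999 * 0.992 * 0.973 * 0.959
= 0.9053
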